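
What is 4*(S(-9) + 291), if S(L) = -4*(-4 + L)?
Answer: 1372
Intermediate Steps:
S(L) = 16 - 4*L
4*(S(-9) + 291) = 4*((16 - 4*(-9)) + 291) = 4*((16 + 36) + 291) = 4*(52 + 291) = 4*343 = 1372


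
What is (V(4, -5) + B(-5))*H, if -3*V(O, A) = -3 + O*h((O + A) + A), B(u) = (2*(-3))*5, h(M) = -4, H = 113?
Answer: -8023/3 ≈ -2674.3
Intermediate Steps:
B(u) = -30 (B(u) = -6*5 = -30)
V(O, A) = 1 + 4*O/3 (V(O, A) = -(-3 + O*(-4))/3 = -(-3 - 4*O)/3 = 1 + 4*O/3)
(V(4, -5) + B(-5))*H = ((1 + (4/3)*4) - 30)*113 = ((1 + 16/3) - 30)*113 = (19/3 - 30)*113 = -71/3*113 = -8023/3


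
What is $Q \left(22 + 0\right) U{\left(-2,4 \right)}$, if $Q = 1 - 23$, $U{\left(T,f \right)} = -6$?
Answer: $2904$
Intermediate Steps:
$Q = -22$
$Q \left(22 + 0\right) U{\left(-2,4 \right)} = - 22 \left(22 + 0\right) \left(-6\right) = \left(-22\right) 22 \left(-6\right) = \left(-484\right) \left(-6\right) = 2904$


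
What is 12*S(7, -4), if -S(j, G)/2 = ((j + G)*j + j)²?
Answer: -18816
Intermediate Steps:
S(j, G) = -2*(j + j*(G + j))² (S(j, G) = -2*((j + G)*j + j)² = -2*((G + j)*j + j)² = -2*(j*(G + j) + j)² = -2*(j + j*(G + j))²)
12*S(7, -4) = 12*(-2*7²*(1 - 4 + 7)²) = 12*(-2*49*4²) = 12*(-2*49*16) = 12*(-1568) = -18816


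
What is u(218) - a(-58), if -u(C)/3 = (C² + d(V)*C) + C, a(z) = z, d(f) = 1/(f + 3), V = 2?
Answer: -716494/5 ≈ -1.4330e+5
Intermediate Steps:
d(f) = 1/(3 + f)
u(C) = -3*C² - 18*C/5 (u(C) = -3*((C² + C/(3 + 2)) + C) = -3*((C² + C/5) + C) = -3*(C² + 6*C/5) = -3*C² - 18*C/5)
u(218) - a(-58) = -⅗*218*(6 + 5*218) - 1*(-58) = -⅗*218*(6 + 1090) + 58 = -⅗*218*1096 + 58 = -716784/5 + 58 = -716494/5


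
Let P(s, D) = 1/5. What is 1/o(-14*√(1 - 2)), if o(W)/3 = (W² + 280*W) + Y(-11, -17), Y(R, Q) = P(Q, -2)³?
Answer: -3062375/722100603003 + 61250000*I/722100603003 ≈ -4.2409e-6 + 8.4822e-5*I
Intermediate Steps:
P(s, D) = ⅕
Y(R, Q) = 1/125 (Y(R, Q) = (⅕)³ = 1/125)
o(W) = 3/125 + 3*W² + 840*W (o(W) = 3*((W² + 280*W) + 1/125) = 3*(1/125 + W² + 280*W) = 3/125 + 3*W² + 840*W)
1/o(-14*√(1 - 2)) = 1/(3/125 + 3*(-14*√(1 - 2))² + 840*(-14*√(1 - 2))) = 1/(3/125 + 3*(-14*I)² + 840*(-14*I)) = 1/(3/125 + 3*(-196) - 11760*I) = 1/(3/125 - 588 - 11760*I) = 1/(-73497/125 - 11760*I) = 15625*(-73497/125 + 11760*I)/2166301809009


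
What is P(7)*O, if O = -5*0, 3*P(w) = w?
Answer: 0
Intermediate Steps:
P(w) = w/3
O = 0
P(7)*O = ((⅓)*7)*0 = (7/3)*0 = 0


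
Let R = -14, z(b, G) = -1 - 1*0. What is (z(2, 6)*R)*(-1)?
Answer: -14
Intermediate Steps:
z(b, G) = -1 (z(b, G) = -1 + 0 = -1)
(z(2, 6)*R)*(-1) = -1*(-14)*(-1) = 14*(-1) = -14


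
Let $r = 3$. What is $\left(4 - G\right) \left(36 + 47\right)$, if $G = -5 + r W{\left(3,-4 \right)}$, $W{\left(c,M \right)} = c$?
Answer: $0$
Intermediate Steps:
$G = 4$ ($G = -5 + 3 \cdot 3 = -5 + 9 = 4$)
$\left(4 - G\right) \left(36 + 47\right) = \left(4 - 4\right) \left(36 + 47\right) = \left(4 - 4\right) 83 = 0 \cdot 83 = 0$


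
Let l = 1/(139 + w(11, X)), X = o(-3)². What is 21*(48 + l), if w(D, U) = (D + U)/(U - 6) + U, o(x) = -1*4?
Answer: 1589826/1577 ≈ 1008.1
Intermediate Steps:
o(x) = -4
X = 16 (X = (-4)² = 16)
w(D, U) = U + (D + U)/(-6 + U) (w(D, U) = (D + U)/(-6 + U) + U = U + (D + U)/(-6 + U))
l = 10/1577 (l = 1/(139 + (11 + 16² - 5*16)/(-6 + 16)) = 1/(139 + (11 + 256 - 80)/10) = 1/(139 + (⅒)*187) = 1/(139 + 187/10) = 1/(1577/10) = 10/1577 ≈ 0.0063412)
21*(48 + l) = 21*(48 + 10/1577) = 21*(75706/1577) = 1589826/1577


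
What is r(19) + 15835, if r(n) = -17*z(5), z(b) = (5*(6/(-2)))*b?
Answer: 17110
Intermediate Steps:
z(b) = -15*b (z(b) = (5*(6*(-½)))*b = (5*(-3))*b = -15*b)
r(n) = 1275 (r(n) = -(-255)*5 = -17*(-75) = 1275)
r(19) + 15835 = 1275 + 15835 = 17110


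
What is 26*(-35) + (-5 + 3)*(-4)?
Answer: -902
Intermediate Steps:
26*(-35) + (-5 + 3)*(-4) = -910 - 2*(-4) = -910 + 8 = -902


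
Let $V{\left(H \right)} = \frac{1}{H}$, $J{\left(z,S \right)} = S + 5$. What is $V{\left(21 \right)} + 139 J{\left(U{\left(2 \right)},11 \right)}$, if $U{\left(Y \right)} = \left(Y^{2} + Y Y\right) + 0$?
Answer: $\frac{46705}{21} \approx 2224.0$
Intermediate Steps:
$U{\left(Y \right)} = 2 Y^{2}$ ($U{\left(Y \right)} = \left(Y^{2} + Y^{2}\right) + 0 = 2 Y^{2} + 0 = 2 Y^{2}$)
$J{\left(z,S \right)} = 5 + S$
$V{\left(21 \right)} + 139 J{\left(U{\left(2 \right)},11 \right)} = \frac{1}{21} + 139 \left(5 + 11\right) = \frac{1}{21} + 139 \cdot 16 = \frac{1}{21} + 2224 = \frac{46705}{21}$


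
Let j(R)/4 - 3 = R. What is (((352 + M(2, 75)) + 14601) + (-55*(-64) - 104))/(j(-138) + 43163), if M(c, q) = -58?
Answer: 18311/42623 ≈ 0.42960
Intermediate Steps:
j(R) = 12 + 4*R
(((352 + M(2, 75)) + 14601) + (-55*(-64) - 104))/(j(-138) + 43163) = (((352 - 58) + 14601) + (-55*(-64) - 104))/((12 + 4*(-138)) + 43163) = ((294 + 14601) + (3520 - 104))/((12 - 552) + 43163) = (14895 + 3416)/(-540 + 43163) = 18311/42623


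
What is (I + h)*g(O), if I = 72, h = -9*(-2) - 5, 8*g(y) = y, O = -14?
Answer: -595/4 ≈ -148.75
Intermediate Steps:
g(y) = y/8
h = 13 (h = 18 - 5 = 13)
(I + h)*g(O) = (72 + 13)*((⅛)*(-14)) = 85*(-7/4) = -595/4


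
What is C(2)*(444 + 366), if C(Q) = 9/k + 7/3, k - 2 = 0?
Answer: 5535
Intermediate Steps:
k = 2 (k = 2 + 0 = 2)
C(Q) = 41/6 (C(Q) = 9/2 + 7/3 = 41/6)
C(2)*(444 + 366) = 41*(444 + 366)/6 = (41/6)*810 = 5535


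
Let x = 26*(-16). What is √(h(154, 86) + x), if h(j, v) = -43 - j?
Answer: I*√613 ≈ 24.759*I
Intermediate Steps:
x = -416
√(h(154, 86) + x) = √((-43 - 1*154) - 416) = √((-43 - 154) - 416) = √(-197 - 416) = √(-613) = I*√613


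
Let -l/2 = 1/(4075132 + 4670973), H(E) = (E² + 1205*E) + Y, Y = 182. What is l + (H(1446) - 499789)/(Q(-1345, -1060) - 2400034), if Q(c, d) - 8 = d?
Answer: -29157236138767/21000150270030 ≈ -1.3884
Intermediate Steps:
H(E) = 182 + E² + 1205*E (H(E) = (E² + 1205*E) + 182 = 182 + E² + 1205*E)
Q(c, d) = 8 + d
l = -2/8746105 (l = -2/(4075132 + 4670973) = -2/8746105 ≈ -2.2867e-7)
l + (H(1446) - 499789)/(Q(-1345, -1060) - 2400034) = -2/8746105 + ((182 + 1446² + 1205*1446) - 499789)/((8 - 1060) - 2400034) = -2/8746105 + ((182 + 2090916 + 1742430) - 499789)/(-1052 - 2400034) = -2/8746105 + (3833528 - 499789)/(-2401086) = -2/8746105 + 3333739*(-1/2401086) = -2/8746105 - 3333739/2401086 = -29157236138767/21000150270030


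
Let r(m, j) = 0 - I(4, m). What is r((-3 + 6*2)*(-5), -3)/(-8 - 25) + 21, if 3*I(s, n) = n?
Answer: 226/11 ≈ 20.545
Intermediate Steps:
I(s, n) = n/3
r(m, j) = -m/3 (r(m, j) = 0 - m/3 = -m/3)
r((-3 + 6*2)*(-5), -3)/(-8 - 25) + 21 = (-(-3 + 6*2)*(-5)/3)/(-8 - 25) + 21 = (-(-3 + 12)*(-5)/3)/(-33) + 21 = -(-1)*9*(-5)/99 + 21 = -(-1)*(-45)/99 + 21 = -1/33*15 + 21 = -5/11 + 21 = 226/11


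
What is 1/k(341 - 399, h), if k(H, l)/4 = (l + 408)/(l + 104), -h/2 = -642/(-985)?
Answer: 1331/21084 ≈ 0.063128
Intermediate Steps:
h = -1284/985 (h = -(-1284)/(-985) = -(-1284)*(-1)/985 = -2*642/985 = -1284/985 ≈ -1.3036)
k(H, l) = 4*(408 + l)/(104 + l) (k(H, l) = 4*((l + 408)/(l + 104)) = 4*((408 + l)/(104 + l)) = 4*(408 + l)/(104 + l))
1/k(341 - 399, h) = 1/(4*(408 - 1284/985)/(104 - 1284/985)) = 1/(4*(400596/985)/(101156/985)) = 1/(4*(985/101156)*(400596/985)) = 1/(21084/1331) = 1331/21084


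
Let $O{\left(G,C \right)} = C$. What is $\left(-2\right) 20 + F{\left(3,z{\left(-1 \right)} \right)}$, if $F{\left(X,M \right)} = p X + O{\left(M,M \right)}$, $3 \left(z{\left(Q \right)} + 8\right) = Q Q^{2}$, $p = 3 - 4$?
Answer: $- \frac{154}{3} \approx -51.333$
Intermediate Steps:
$p = -1$
$z{\left(Q \right)} = -8 + \frac{Q^{3}}{3}$ ($z{\left(Q \right)} = -8 + \frac{Q Q^{2}}{3} = -8 + \frac{Q^{3}}{3}$)
$F{\left(X,M \right)} = M - X$ ($F{\left(X,M \right)} = - X + M = M - X$)
$\left(-2\right) 20 + F{\left(3,z{\left(-1 \right)} \right)} = \left(-2\right) 20 - \left(11 + \frac{1}{3}\right) = -40 + \left(\left(-8 + \frac{1}{3} \left(-1\right)\right) - 3\right) = -40 - \frac{34}{3} = - \frac{154}{3}$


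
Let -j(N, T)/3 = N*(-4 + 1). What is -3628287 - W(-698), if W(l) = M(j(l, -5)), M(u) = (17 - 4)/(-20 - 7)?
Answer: -97963736/27 ≈ -3.6283e+6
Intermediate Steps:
j(N, T) = 9*N (j(N, T) = -3*N*(-4 + 1) = -3*N*(-3) = -(-9)*N = 9*N)
M(u) = -13/27 (M(u) = 13/(-27) = 13*(-1/27) = -13/27)
W(l) = -13/27
-3628287 - W(-698) = -3628287 - 1*(-13/27) = -3628287 + 13/27 = -97963736/27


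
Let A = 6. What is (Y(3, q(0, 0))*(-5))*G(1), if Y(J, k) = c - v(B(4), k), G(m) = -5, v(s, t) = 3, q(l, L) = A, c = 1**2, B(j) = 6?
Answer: -50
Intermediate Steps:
c = 1
q(l, L) = 6
Y(J, k) = -2 (Y(J, k) = 1 - 1*3 = 1 - 3 = -2)
(Y(3, q(0, 0))*(-5))*G(1) = -2*(-5)*(-5) = 10*(-5) = -50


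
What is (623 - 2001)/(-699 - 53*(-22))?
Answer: -1378/467 ≈ -2.9507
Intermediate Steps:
(623 - 2001)/(-699 - 53*(-22)) = -1378/(-699 + 1166) = -1378/467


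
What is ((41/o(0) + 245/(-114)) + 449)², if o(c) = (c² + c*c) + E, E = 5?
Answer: 67277465641/324900 ≈ 2.0707e+5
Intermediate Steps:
o(c) = 5 + 2*c² (o(c) = (c² + c*c) + 5 = (c² + c²) + 5 = 2*c² + 5 = 5 + 2*c²)
((41/o(0) + 245/(-114)) + 449)² = ((41/(5 + 2*0²) + 245/(-114)) + 449)² = ((41/(5 + 2*0) + 245*(-1/114)) + 449)² = ((41/(5 + 0) - 245/114) + 449)² = ((41/5 - 245/114) + 449)² = (3449/570 + 449)² = (259379/570)² = 67277465641/324900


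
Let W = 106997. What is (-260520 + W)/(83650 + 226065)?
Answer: -153523/309715 ≈ -0.49569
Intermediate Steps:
(-260520 + W)/(83650 + 226065) = (-260520 + 106997)/(83650 + 226065) = -153523/309715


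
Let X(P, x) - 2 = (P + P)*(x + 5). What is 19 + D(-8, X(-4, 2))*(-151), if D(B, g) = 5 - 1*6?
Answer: 170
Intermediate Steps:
X(P, x) = 2 + 2*P*(5 + x) (X(P, x) = 2 + (P + P)*(x + 5) = 2 + (2*P)*(5 + x) = 2 + 2*P*(5 + x))
D(B, g) = -1 (D(B, g) = 5 - 6 = -1)
19 + D(-8, X(-4, 2))*(-151) = 19 - 1*(-151) = 19 + 151 = 170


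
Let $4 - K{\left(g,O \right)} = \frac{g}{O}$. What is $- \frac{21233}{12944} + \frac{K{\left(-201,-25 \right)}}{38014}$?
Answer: $- \frac{10090044447}{6150665200} \approx -1.6405$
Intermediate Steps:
$K{\left(g,O \right)} = 4 - \frac{g}{O}$
$- \frac{21233}{12944} + \frac{K{\left(-201,-25 \right)}}{38014} = - \frac{21233}{12944} + \frac{4 - - \frac{201}{-25}}{38014} = \left(-21233\right) \frac{1}{12944} + \left(4 - \left(-201\right) \left(- \frac{1}{25}\right)\right) \frac{1}{38014} = - \frac{21233}{12944} + \left(4 - \frac{201}{25}\right) \frac{1}{38014} = - \frac{21233}{12944} - \frac{101}{950350} = - \frac{10090044447}{6150665200}$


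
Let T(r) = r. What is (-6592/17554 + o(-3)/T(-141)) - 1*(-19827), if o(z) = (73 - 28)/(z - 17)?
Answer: 32715463535/1650076 ≈ 19827.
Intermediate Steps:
o(z) = 45/(-17 + z)
(-6592/17554 + o(-3)/T(-141)) - 1*(-19827) = (-6592/17554 + (45/(-17 - 3))/(-141)) - 1*(-19827) = (-6592*1/17554 + (45/(-20))*(-1/141)) + 19827 = (-3296/8777 + (45*(-1/20))*(-1/141)) + 19827 = (-3296/8777 - 9/4*(-1/141)) + 19827 = (-3296/8777 + 3/188) + 19827 = -593317/1650076 + 19827 = 32715463535/1650076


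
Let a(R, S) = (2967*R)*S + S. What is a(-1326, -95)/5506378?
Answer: 373752895/5506378 ≈ 67.876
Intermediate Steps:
a(R, S) = S + 2967*R*S (a(R, S) = 2967*R*S + S = S + 2967*R*S)
a(-1326, -95)/5506378 = -95*(1 + 2967*(-1326))/5506378 = -95*(1 - 3934242)*(1/5506378) = -95*(-3934241)*(1/5506378) = 373752895*(1/5506378) = 373752895/5506378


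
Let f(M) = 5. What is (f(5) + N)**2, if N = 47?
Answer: 2704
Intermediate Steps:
(f(5) + N)**2 = (5 + 47)**2 = 52**2 = 2704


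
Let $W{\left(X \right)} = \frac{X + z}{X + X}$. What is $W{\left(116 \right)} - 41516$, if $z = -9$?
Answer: $- \frac{9631605}{232} \approx -41516.0$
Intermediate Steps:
$W{\left(X \right)} = \frac{-9 + X}{2 X}$ ($W{\left(X \right)} = \frac{X - 9}{X + X} = \frac{-9 + X}{2 X}$)
$W{\left(116 \right)} - 41516 = \frac{-9 + 116}{2 \cdot 116} - 41516 = \frac{1}{2} \cdot \frac{1}{116} \cdot 107 - 41516 = \frac{107}{232} - 41516 = - \frac{9631605}{232}$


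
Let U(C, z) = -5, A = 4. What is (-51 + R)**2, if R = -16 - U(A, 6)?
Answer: 3844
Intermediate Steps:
R = -11 (R = -16 - 1*(-5) = -16 + 5 = -11)
(-51 + R)**2 = (-51 - 11)**2 = (-62)**2 = 3844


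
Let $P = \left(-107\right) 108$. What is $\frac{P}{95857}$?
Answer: $- \frac{11556}{95857} \approx -0.12055$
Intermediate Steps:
$P = -11556$
$\frac{P}{95857} = - \frac{11556}{95857}$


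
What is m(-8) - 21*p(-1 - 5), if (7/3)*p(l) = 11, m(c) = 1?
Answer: -98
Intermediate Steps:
p(l) = 33/7 (p(l) = (3/7)*11 = 33/7)
m(-8) - 21*p(-1 - 5) = 1 - 21*33/7 = 1 - 99 = -98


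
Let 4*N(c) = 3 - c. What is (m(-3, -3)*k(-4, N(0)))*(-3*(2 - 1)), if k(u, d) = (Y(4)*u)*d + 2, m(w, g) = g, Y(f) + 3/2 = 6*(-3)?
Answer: 1089/2 ≈ 544.50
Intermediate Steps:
Y(f) = -39/2 (Y(f) = -3/2 + 6*(-3) = -3/2 - 18 = -39/2)
N(c) = ¾ - c/4 (N(c) = (3 - c)/4 = ¾ - c/4)
k(u, d) = 2 - 39*d*u/2 (k(u, d) = (-39*u/2)*d + 2 = -39*d*u/2 + 2 = 2 - 39*d*u/2)
(m(-3, -3)*k(-4, N(0)))*(-3*(2 - 1)) = (-3*(2 - 39/2*(¾ - ¼*0)*(-4)))*(-3*(2 - 1)) = (-3*(2 - 39/2*(¾ + 0)*(-4)))*(-3*1) = -3*(2 - 39/2*¾*(-4))*(-3) = -3*(2 + 117/2)*(-3) = -3*121/2*(-3) = -363/2*(-3) = 1089/2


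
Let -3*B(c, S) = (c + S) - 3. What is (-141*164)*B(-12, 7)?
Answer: -61664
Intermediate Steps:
B(c, S) = 1 - S/3 - c/3 (B(c, S) = -((c + S) - 3)/3 = -((S + c) - 3)/3 = -(-3 + S + c)/3 = 1 - S/3 - c/3)
(-141*164)*B(-12, 7) = (-141*164)*(1 - 1/3*7 - 1/3*(-12)) = -23124*(1 - 7/3 + 4) = -23124*8/3 = -61664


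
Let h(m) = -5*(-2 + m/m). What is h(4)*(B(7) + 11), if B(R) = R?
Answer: 90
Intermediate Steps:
h(m) = 5 (h(m) = -5*(-2 + 1) = -5*(-1) = 5)
h(4)*(B(7) + 11) = 5*(7 + 11) = 5*18 = 90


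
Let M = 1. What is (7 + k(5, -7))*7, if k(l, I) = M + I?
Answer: 7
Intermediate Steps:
k(l, I) = 1 + I
(7 + k(5, -7))*7 = (7 + (1 - 7))*7 = (7 - 6)*7 = 1*7 = 7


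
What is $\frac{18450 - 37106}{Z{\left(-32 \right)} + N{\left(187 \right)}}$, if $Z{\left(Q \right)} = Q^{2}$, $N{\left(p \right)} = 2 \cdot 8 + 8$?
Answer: $- \frac{2332}{131} \approx -17.802$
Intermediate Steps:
$N{\left(p \right)} = 24$ ($N{\left(p \right)} = 16 + 8 = 24$)
$\frac{18450 - 37106}{Z{\left(-32 \right)} + N{\left(187 \right)}} = \frac{18450 - 37106}{\left(-32\right)^{2} + 24} = - \frac{18656}{1024 + 24} = - \frac{18656}{1048} = \left(-18656\right) \frac{1}{1048} = - \frac{2332}{131}$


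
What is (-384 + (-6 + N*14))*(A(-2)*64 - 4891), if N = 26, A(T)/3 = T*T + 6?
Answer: 77246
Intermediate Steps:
A(T) = 18 + 3*T² (A(T) = 3*(T*T + 6) = 3*(T² + 6) = 3*(6 + T²) = 18 + 3*T²)
(-384 + (-6 + N*14))*(A(-2)*64 - 4891) = (-384 + (-6 + 26*14))*((18 + 3*(-2)²)*64 - 4891) = (-384 + (-6 + 364))*((18 + 3*4)*64 - 4891) = (-384 + 358)*((18 + 12)*64 - 4891) = -26*(30*64 - 4891) = -26*(1920 - 4891) = -26*(-2971) = 77246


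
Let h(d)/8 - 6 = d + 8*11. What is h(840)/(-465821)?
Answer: -7472/465821 ≈ -0.016041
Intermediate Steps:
h(d) = 752 + 8*d (h(d) = 48 + 8*(d + 8*11) = 48 + 8*(d + 88) = 48 + 8*(88 + d) = 48 + (704 + 8*d) = 752 + 8*d)
h(840)/(-465821) = (752 + 8*840)/(-465821) = (752 + 6720)*(-1/465821) = 7472*(-1/465821) = -7472/465821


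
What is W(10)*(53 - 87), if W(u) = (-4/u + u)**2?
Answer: -78336/25 ≈ -3133.4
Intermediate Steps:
W(u) = (u - 4/u)**2
W(10)*(53 - 87) = ((-4 + 10**2)**2/10**2)*(53 - 87) = ((-4 + 100)**2/100)*(-34) = ((1/100)*96**2)*(-34) = ((1/100)*9216)*(-34) = (2304/25)*(-34) = -78336/25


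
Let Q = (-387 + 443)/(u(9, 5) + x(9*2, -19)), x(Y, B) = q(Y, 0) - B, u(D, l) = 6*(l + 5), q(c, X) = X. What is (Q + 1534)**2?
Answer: 14699622564/6241 ≈ 2.3553e+6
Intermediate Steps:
u(D, l) = 30 + 6*l (u(D, l) = 6*(5 + l) = 30 + 6*l)
x(Y, B) = -B (x(Y, B) = 0 - B = -B)
Q = 56/79 (Q = (-387 + 443)/((30 + 6*5) - 1*(-19)) = 56/((30 + 30) + 19) = 56/(60 + 19) = 56/79 ≈ 0.70886)
(Q + 1534)**2 = (56/79 + 1534)**2 = (121242/79)**2 = 14699622564/6241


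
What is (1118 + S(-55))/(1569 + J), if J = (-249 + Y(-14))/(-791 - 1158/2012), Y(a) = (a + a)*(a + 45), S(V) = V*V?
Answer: 3299174475/1250557627 ≈ 2.6382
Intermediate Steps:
S(V) = V²
Y(a) = 2*a*(45 + a) (Y(a) = (2*a)*(45 + a) = 2*a*(45 + a))
J = 1123702/796325 (J = (-249 + 2*(-14)*(45 - 14))/(-791 - 1158/2012) = (-249 + 2*(-14)*31)/(-791 - 1158*1/2012) = (-249 - 868)/(-791 - 579/1006) = -1117/(-796325/1006) = -1117*(-1006/796325) = 1123702/796325 ≈ 1.4111)
(1118 + S(-55))/(1569 + J) = (1118 + (-55)²)/(1569 + 1123702/796325) = (1118 + 3025)/(1250557627/796325) = 4143*(796325/1250557627) = 3299174475/1250557627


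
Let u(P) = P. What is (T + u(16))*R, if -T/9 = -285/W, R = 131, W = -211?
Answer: 106241/211 ≈ 503.51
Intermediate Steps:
T = -2565/211 (T = -(-2565)/(-211) = -(-2565)*(-1)/211 = -9*285/211 = -2565/211 ≈ -12.156)
(T + u(16))*R = (-2565/211 + 16)*131 = (811/211)*131 = 106241/211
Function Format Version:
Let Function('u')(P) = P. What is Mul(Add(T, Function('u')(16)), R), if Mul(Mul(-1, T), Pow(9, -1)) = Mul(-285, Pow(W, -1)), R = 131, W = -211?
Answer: Rational(106241, 211) ≈ 503.51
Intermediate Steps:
T = Rational(-2565, 211) (T = Mul(-9, Mul(-285, Pow(-211, -1))) = Mul(-9, Mul(-285, Rational(-1, 211))) = Mul(-9, Rational(285, 211)) = Rational(-2565, 211) ≈ -12.156)
Mul(Add(T, Function('u')(16)), R) = Mul(Add(Rational(-2565, 211), 16), 131) = Mul(Rational(811, 211), 131) = Rational(106241, 211)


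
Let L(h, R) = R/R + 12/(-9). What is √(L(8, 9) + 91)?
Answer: 4*√51/3 ≈ 9.5219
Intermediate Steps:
L(h, R) = -⅓ (L(h, R) = 1 + 12*(-⅑) = 1 - 4/3 = -⅓)
√(L(8, 9) + 91) = √(-⅓ + 91) = √(272/3) = 4*√51/3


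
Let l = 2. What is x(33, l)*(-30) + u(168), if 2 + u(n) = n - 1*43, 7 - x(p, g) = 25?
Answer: 663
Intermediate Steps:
x(p, g) = -18 (x(p, g) = 7 - 1*25 = 7 - 25 = -18)
u(n) = -45 + n (u(n) = -2 + (n - 1*43) = -2 + (n - 43) = -2 + (-43 + n) = -45 + n)
x(33, l)*(-30) + u(168) = -18*(-30) + (-45 + 168) = 540 + 123 = 663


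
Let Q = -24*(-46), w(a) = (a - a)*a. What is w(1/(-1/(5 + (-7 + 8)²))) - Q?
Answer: -1104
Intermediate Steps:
w(a) = 0 (w(a) = 0*a = 0)
Q = 1104
w(1/(-1/(5 + (-7 + 8)²))) - Q = 0 - 1*1104 = 0 - 1104 = -1104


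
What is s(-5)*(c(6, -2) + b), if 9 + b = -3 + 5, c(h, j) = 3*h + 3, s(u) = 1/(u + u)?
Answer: -7/5 ≈ -1.4000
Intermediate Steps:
s(u) = 1/(2*u)
c(h, j) = 3 + 3*h
b = -7 (b = -9 + (-3 + 5) = -9 + 2 = -7)
s(-5)*(c(6, -2) + b) = ((1/2)/(-5))*((3 + 3*6) - 7) = ((1/2)*(-1/5))*((3 + 18) - 7) = -(21 - 7)/10 = -1/10*14 = -7/5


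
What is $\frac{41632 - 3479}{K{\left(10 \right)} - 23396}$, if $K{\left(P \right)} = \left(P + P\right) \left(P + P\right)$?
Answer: $- \frac{38153}{22996} \approx -1.6591$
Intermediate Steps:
$K{\left(P \right)} = 4 P^{2}$ ($K{\left(P \right)} = 2 P 2 P = 4 P^{2}$)
$\frac{41632 - 3479}{K{\left(10 \right)} - 23396} = \frac{41632 - 3479}{4 \cdot 10^{2} - 23396} = \frac{38153}{4 \cdot 100 - 23396} = \frac{38153}{400 - 23396} = \frac{38153}{-22996} = 38153 \left(- \frac{1}{22996}\right) = - \frac{38153}{22996}$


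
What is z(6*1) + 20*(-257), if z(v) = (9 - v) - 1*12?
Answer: -5149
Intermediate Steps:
z(v) = -3 - v (z(v) = (9 - v) - 12 = -3 - v)
z(6*1) + 20*(-257) = (-3 - 6) + 20*(-257) = (-3 - 1*6) - 5140 = (-3 - 6) - 5140 = -9 - 5140 = -5149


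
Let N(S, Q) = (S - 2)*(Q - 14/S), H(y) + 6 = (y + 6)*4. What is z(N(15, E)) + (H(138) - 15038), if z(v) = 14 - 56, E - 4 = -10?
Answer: -14510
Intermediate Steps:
E = -6 (E = 4 - 10 = -6)
H(y) = 18 + 4*y (H(y) = -6 + (y + 6)*4 = -6 + (6 + y)*4 = -6 + (24 + 4*y) = 18 + 4*y)
N(S, Q) = (-2 + S)*(Q - 14/S)
z(v) = -42
z(N(15, E)) + (H(138) - 15038) = -42 + ((18 + 4*138) - 15038) = -42 + ((18 + 552) - 15038) = -42 + (570 - 15038) = -42 - 14468 = -14510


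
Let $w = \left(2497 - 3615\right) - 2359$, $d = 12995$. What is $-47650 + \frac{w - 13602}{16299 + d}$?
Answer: $- \frac{1395876179}{29294} \approx -47651.0$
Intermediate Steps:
$w = -3477$ ($w = -1118 - 2359 = -3477$)
$-47650 + \frac{w - 13602}{16299 + d} = -47650 + \frac{-3477 - 13602}{16299 + 12995} = -47650 - \frac{17079}{29294} = - \frac{1395876179}{29294}$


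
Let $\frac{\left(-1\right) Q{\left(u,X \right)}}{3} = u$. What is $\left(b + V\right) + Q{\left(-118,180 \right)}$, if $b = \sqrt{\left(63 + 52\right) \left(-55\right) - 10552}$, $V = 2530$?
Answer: $2884 + i \sqrt{16877} \approx 2884.0 + 129.91 i$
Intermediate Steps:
$Q{\left(u,X \right)} = - 3 u$
$b = i \sqrt{16877}$ ($b = \sqrt{115 \left(-55\right) - 10552} = \sqrt{-6325 - 10552} = \sqrt{-16877} = i \sqrt{16877} \approx 129.91 i$)
$\left(b + V\right) + Q{\left(-118,180 \right)} = \left(i \sqrt{16877} + 2530\right) - -354 = \left(2530 + i \sqrt{16877}\right) + 354 = 2884 + i \sqrt{16877}$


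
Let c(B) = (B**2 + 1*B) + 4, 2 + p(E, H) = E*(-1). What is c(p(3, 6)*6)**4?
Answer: 583506543376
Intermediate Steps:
p(E, H) = -2 - E (p(E, H) = -2 + E*(-1) = -2 - E)
c(B) = 4 + B + B**2 (c(B) = (B**2 + B) + 4 = (B + B**2) + 4 = 4 + B + B**2)
c(p(3, 6)*6)**4 = (4 + (-2 - 1*3)*6 + ((-2 - 1*3)*6)**2)**4 = (4 + (-2 - 3)*6 + ((-2 - 3)*6)**2)**4 = (4 - 5*6 + (-5*6)**2)**4 = (4 - 30 + (-30)**2)**4 = (4 - 30 + 900)**4 = 874**4 = 583506543376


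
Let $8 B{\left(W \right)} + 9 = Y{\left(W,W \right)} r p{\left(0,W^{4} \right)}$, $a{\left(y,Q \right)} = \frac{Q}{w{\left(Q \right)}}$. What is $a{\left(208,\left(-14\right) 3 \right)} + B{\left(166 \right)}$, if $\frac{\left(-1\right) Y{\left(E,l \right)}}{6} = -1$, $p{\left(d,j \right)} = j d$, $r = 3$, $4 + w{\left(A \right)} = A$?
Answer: $- \frac{39}{184} \approx -0.21196$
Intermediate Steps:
$w{\left(A \right)} = -4 + A$
$p{\left(d,j \right)} = d j$
$a{\left(y,Q \right)} = \frac{Q}{-4 + Q}$
$Y{\left(E,l \right)} = 6$ ($Y{\left(E,l \right)} = \left(-6\right) \left(-1\right) = 6$)
$B{\left(W \right)} = - \frac{9}{8}$ ($B{\left(W \right)} = - \frac{9}{8} + \frac{6 \cdot 3 \cdot 0 W^{4}}{8} = - \frac{9}{8} + \frac{18 \cdot 0}{8} = - \frac{9}{8} + \frac{1}{8} \cdot 0 = - \frac{9}{8} + 0 = - \frac{9}{8}$)
$a{\left(208,\left(-14\right) 3 \right)} + B{\left(166 \right)} = \frac{\left(-14\right) 3}{-4 - 42} - \frac{9}{8} = - \frac{42}{-4 - 42} - \frac{9}{8} = - \frac{42}{-46} - \frac{9}{8} = \left(-42\right) \left(- \frac{1}{46}\right) - \frac{9}{8} = \frac{21}{23} - \frac{9}{8} = - \frac{39}{184}$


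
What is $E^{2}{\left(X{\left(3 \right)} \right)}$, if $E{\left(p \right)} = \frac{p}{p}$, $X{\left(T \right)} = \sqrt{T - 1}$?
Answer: $1$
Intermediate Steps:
$X{\left(T \right)} = \sqrt{-1 + T}$
$E{\left(p \right)} = 1$
$E^{2}{\left(X{\left(3 \right)} \right)} = 1^{2} = 1$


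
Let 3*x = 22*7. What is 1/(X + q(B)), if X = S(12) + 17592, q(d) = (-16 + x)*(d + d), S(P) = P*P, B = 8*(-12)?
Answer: 1/10952 ≈ 9.1308e-5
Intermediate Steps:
B = -96
x = 154/3 (x = (22*7)/3 = (1/3)*154 = 154/3 ≈ 51.333)
S(P) = P**2
q(d) = 212*d/3 (q(d) = (-16 + 154/3)*(d + d) = 106*(2*d)/3 = 212*d/3)
X = 17736 (X = 12**2 + 17592 = 144 + 17592 = 17736)
1/(X + q(B)) = 1/(17736 + (212/3)*(-96)) = 1/(17736 - 6784) = 1/10952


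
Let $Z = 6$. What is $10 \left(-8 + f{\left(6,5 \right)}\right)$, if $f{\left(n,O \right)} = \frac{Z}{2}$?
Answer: $-50$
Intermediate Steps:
$f{\left(n,O \right)} = 3$ ($f{\left(n,O \right)} = \frac{6}{2} = 6 \cdot \frac{1}{2} = 3$)
$10 \left(-8 + f{\left(6,5 \right)}\right) = 10 \left(-8 + 3\right) = 10 \left(-5\right) = -50$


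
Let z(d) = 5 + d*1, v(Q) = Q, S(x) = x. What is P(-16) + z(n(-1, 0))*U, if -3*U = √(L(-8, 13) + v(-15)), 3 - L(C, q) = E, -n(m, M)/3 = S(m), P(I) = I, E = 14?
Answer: -16 - 8*I*√26/3 ≈ -16.0 - 13.597*I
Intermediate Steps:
n(m, M) = -3*m
L(C, q) = -11 (L(C, q) = 3 - 1*14 = 3 - 14 = -11)
z(d) = 5 + d
U = -I*√26/3 (U = -√(-11 - 15)/3 = -I*√26/3 ≈ -1.6997*I)
P(-16) + z(n(-1, 0))*U = -16 + (5 - 3*(-1))*(-I*√26/3) = -16 + (5 + 3)*(-I*√26/3) = -16 + 8*(-I*√26/3) = -16 - 8*I*√26/3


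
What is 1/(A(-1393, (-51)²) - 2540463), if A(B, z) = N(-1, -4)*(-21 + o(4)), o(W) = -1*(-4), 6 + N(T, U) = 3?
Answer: -1/2540412 ≈ -3.9364e-7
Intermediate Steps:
N(T, U) = -3 (N(T, U) = -6 + 3 = -3)
o(W) = 4
A(B, z) = 51 (A(B, z) = -3*(-21 + 4) = -3*(-17) = 51)
1/(A(-1393, (-51)²) - 2540463) = 1/(51 - 2540463) = 1/(-2540412) = -1/2540412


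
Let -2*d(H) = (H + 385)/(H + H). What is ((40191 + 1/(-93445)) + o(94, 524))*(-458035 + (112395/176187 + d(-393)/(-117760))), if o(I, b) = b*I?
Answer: -2601374446648279588061181847/63494927321337600 ≈ -4.0970e+10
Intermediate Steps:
d(H) = -(385 + H)/(4*H) (d(H) = -(H + 385)/(2*(H + H)) = -(385 + H)/(2*(2*H)) = -(385 + H)*1/(2*H)/2 = -(385 + H)/(4*H))
o(I, b) = I*b
((40191 + 1/(-93445)) + o(94, 524))*(-458035 + (112395/176187 + d(-393)/(-117760))) = ((40191 + 1/(-93445)) + 94*524)*(-458035 + (112395/176187 + ((¼)*(-385 - 1*(-393))/(-393))/(-117760))) = ((40191 - 1/93445) + 49256)*(-458035 + (112395*(1/176187) + ((¼)*(-1/393)*(-385 + 393))*(-1/117760))) = (3755647994/93445 + 49256)*(-458035 + (37465/58729 + ((¼)*(-1/393)*8)*(-1/117760))) = 8358374914*(-458035 + (37465/58729 - 2/393*(-1/117760)))/93445 = 8358374914*(-458035 + (37465/58729 + 1/23139840))/93445 = 8358374914*(-458035 + 866934164329/1358979663360)/93445 = (8358374914/93445)*(-622459383172933271/1358979663360) = -2601374446648279588061181847/63494927321337600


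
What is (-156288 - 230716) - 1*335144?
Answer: -722148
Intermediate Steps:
(-156288 - 230716) - 1*335144 = -387004 - 335144 = -722148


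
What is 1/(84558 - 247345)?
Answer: -1/162787 ≈ -6.1430e-6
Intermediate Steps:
1/(84558 - 247345) = 1/(-162787) = -1/162787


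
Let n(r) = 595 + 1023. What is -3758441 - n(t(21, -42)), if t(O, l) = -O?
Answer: -3760059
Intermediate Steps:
n(r) = 1618
-3758441 - n(t(21, -42)) = -3758441 - 1*1618 = -3758441 - 1618 = -3760059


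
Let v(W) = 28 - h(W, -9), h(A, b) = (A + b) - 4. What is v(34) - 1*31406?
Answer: -31399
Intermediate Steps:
h(A, b) = -4 + A + b
v(W) = 41 - W (v(W) = 28 - (-4 + W - 9) = 28 - (-13 + W) = 28 + (13 - W) = 41 - W)
v(34) - 1*31406 = (41 - 1*34) - 1*31406 = (41 - 34) - 31406 = 7 - 31406 = -31399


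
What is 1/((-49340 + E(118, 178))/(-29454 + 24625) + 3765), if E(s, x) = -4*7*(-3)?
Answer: 4829/18230441 ≈ 0.00026489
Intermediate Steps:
E(s, x) = 84 (E(s, x) = -28*(-3) = 84)
1/((-49340 + E(118, 178))/(-29454 + 24625) + 3765) = 1/((-49340 + 84)/(-29454 + 24625) + 3765) = 1/(-49256/(-4829) + 3765) = 1/(-49256*(-1/4829) + 3765) = 1/(49256/4829 + 3765) = 1/(18230441/4829) = 4829/18230441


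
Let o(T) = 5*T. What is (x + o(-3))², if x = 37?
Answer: 484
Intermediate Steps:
(x + o(-3))² = (37 + 5*(-3))² = (37 - 15)² = 22² = 484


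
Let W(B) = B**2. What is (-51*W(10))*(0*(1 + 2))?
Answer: 0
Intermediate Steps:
(-51*W(10))*(0*(1 + 2)) = (-51*10**2)*(0*(1 + 2)) = (-51*100)*(0*3) = -5100*0 = 0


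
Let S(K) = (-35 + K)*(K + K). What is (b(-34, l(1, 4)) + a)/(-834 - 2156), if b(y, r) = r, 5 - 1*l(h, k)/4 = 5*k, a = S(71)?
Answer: -2526/1495 ≈ -1.6896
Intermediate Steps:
S(K) = 2*K*(-35 + K) (S(K) = (-35 + K)*(2*K) = 2*K*(-35 + K))
a = 5112 (a = 2*71*(-35 + 71) = 2*71*36 = 5112)
l(h, k) = 20 - 20*k
(b(-34, l(1, 4)) + a)/(-834 - 2156) = ((20 - 20*4) + 5112)/(-834 - 2156) = ((20 - 80) + 5112)/(-2990) = (-60 + 5112)*(-1/2990) = 5052*(-1/2990) = -2526/1495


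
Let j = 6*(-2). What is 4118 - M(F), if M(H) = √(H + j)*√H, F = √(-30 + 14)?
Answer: 4118 - 4*√I*√(-3 + I) ≈ 4122.2 - 5.7705*I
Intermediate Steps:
j = -12
F = 4*I (F = √(-16) = 4*I ≈ 4.0*I)
M(H) = √H*√(-12 + H) (M(H) = √(H - 12)*√H = √(-12 + H)*√H = √H*√(-12 + H))
4118 - M(F) = 4118 - √(4*I)*√(-12 + 4*I) = 4118 - 2*√I*√(-12 + 4*I)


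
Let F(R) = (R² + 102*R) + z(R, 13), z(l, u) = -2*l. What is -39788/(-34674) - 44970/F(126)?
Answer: -3947099/9142378 ≈ -0.43174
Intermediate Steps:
F(R) = R² + 100*R (F(R) = (R² + 102*R) - 2*R = R² + 100*R)
-39788/(-34674) - 44970/F(126) = -39788/(-34674) - 44970*1/(126*(100 + 126)) = -39788*(-1/34674) - 44970/(126*226) = 19894/17337 - 44970/28476 = 19894/17337 - 44970*1/28476 = 19894/17337 - 7495/4746 = -3947099/9142378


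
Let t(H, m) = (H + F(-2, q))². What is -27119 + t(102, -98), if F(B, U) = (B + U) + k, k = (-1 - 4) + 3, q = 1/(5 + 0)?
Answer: -436894/25 ≈ -17476.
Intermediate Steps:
q = ⅕ (q = 1/5 = ⅕ ≈ 0.20000)
k = -2 (k = -5 + 3 = -2)
F(B, U) = -2 + B + U (F(B, U) = (B + U) - 2 = -2 + B + U)
t(H, m) = (-19/5 + H)² (t(H, m) = (H + (-2 - 2 + ⅕))² = (H - 19/5)² = (-19/5 + H)²)
-27119 + t(102, -98) = -27119 + (-19 + 5*102)²/25 = -27119 + (-19 + 510)²/25 = -27119 + (1/25)*491² = -27119 + (1/25)*241081 = -27119 + 241081/25 = -436894/25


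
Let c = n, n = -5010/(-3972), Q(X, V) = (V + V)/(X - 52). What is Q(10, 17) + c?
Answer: 6281/13902 ≈ 0.45181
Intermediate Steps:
Q(X, V) = 2*V/(-52 + X) (Q(X, V) = (2*V)/(-52 + X) = 2*V/(-52 + X))
n = 835/662 (n = -5010*(-1/3972) = 835/662 ≈ 1.2613)
c = 835/662 ≈ 1.2613
Q(10, 17) + c = 2*17/(-52 + 10) + 835/662 = 2*17/(-42) + 835/662 = 2*17*(-1/42) + 835/662 = -17/21 + 835/662 = 6281/13902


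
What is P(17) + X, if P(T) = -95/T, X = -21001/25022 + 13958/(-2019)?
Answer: -11457532325/858830106 ≈ -13.341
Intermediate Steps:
X = -391658095/50519418 (X = -21001*1/25022 + 13958*(-1/2019) = -21001/25022 - 13958/2019 = -391658095/50519418 ≈ -7.7526)
P(17) + X = -95/17 - 391658095/50519418 = -11457532325/858830106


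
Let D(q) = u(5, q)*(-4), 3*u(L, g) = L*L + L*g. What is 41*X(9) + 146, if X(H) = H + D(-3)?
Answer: -95/3 ≈ -31.667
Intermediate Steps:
u(L, g) = L²/3 + L*g/3 (u(L, g) = (L*L + L*g)/3 = (L² + L*g)/3 = L²/3 + L*g/3)
D(q) = -100/3 - 20*q/3 (D(q) = ((⅓)*5*(5 + q))*(-4) = (25/3 + 5*q/3)*(-4) = -100/3 - 20*q/3)
X(H) = -40/3 + H (X(H) = H + (-100/3 - 20/3*(-3)) = H + (-100/3 + 20) = H - 40/3 = -40/3 + H)
41*X(9) + 146 = 41*(-40/3 + 9) + 146 = 41*(-13/3) + 146 = -533/3 + 146 = -95/3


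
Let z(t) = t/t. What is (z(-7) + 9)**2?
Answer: 100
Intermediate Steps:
z(t) = 1
(z(-7) + 9)**2 = (1 + 9)**2 = 10**2 = 100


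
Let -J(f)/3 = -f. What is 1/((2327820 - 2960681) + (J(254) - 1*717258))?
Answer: -1/1349357 ≈ -7.4109e-7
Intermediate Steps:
J(f) = 3*f (J(f) = -(-3)*f = 3*f)
1/((2327820 - 2960681) + (J(254) - 1*717258)) = 1/((2327820 - 2960681) + (3*254 - 1*717258)) = 1/(-632861 + (762 - 717258)) = 1/(-632861 - 716496) = 1/(-1349357) = -1/1349357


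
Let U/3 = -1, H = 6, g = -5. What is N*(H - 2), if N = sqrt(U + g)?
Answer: 8*I*sqrt(2) ≈ 11.314*I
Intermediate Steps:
U = -3 (U = 3*(-1) = -3)
N = 2*I*sqrt(2) (N = sqrt(-3 - 5) = sqrt(-8) = 2*I*sqrt(2) ≈ 2.8284*I)
N*(H - 2) = (2*I*sqrt(2))*(6 - 2) = (2*I*sqrt(2))*4 = 8*I*sqrt(2)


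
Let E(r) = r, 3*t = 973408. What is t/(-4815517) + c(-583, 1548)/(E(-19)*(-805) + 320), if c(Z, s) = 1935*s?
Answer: 961282448188/5012953197 ≈ 191.76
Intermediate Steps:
t = 973408/3 (t = (⅓)*973408 = 973408/3 ≈ 3.2447e+5)
t/(-4815517) + c(-583, 1548)/(E(-19)*(-805) + 320) = (973408/3)/(-4815517) + (1935*1548)/(-19*(-805) + 320) = (973408/3)*(-1/4815517) + 2995380/(15295 + 320) = -973408/14446551 + 2995380/15615 = -973408/14446551 + 2995380*(1/15615) = -973408/14446551 + 66564/347 = 961282448188/5012953197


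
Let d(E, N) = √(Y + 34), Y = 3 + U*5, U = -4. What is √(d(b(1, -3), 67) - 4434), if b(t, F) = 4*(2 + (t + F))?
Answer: √(-4434 + √17) ≈ 66.557*I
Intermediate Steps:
Y = -17 (Y = 3 - 4*5 = 3 - 20 = -17)
b(t, F) = 8 + 4*F + 4*t (b(t, F) = 4*(2 + (F + t)) = 4*(2 + F + t) = 8 + 4*F + 4*t)
d(E, N) = √17 (d(E, N) = √(-17 + 34) = √17)
√(d(b(1, -3), 67) - 4434) = √(√17 - 4434) = √(-4434 + √17)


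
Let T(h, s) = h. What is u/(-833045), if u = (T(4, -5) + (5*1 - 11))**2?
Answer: -4/833045 ≈ -4.8017e-6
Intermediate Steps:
u = 4 (u = (4 + (5*1 - 11))**2 = (4 + (5 - 11))**2 = (4 - 6)**2 = (-2)**2 = 4)
u/(-833045) = 4/(-833045) = 4*(-1/833045) = -4/833045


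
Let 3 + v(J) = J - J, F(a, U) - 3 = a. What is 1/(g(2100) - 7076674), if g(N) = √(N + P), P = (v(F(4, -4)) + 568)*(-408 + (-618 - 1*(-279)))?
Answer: -7076674/50079315322231 - I*√419955/50079315322231 ≈ -1.4131e-7 - 1.294e-11*I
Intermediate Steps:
F(a, U) = 3 + a
v(J) = -3 (v(J) = -3 + (J - J) = -3 + 0 = -3)
P = -422055 (P = (-3 + 568)*(-408 + (-618 - 1*(-279))) = 565*(-408 + (-618 + 279)) = 565*(-408 - 339) = 565*(-747) = -422055)
g(N) = √(-422055 + N) (g(N) = √(N - 422055) = √(-422055 + N))
1/(g(2100) - 7076674) = 1/(√(-422055 + 2100) - 7076674) = 1/(√(-419955) - 7076674) = 1/(I*√419955 - 7076674) = 1/(-7076674 + I*√419955)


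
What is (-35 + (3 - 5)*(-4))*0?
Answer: 0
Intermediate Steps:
(-35 + (3 - 5)*(-4))*0 = (-35 - 2*(-4))*0 = (-35 + 8)*0 = -27*0 = 0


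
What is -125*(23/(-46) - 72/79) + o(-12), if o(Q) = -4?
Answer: 27243/158 ≈ 172.42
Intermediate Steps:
-125*(23/(-46) - 72/79) + o(-12) = -125*(23/(-46) - 72/79) - 4 = -125*(23*(-1/46) - 72*1/79) - 4 = -125*(-1/2 - 72/79) - 4 = -125*(-223/158) - 4 = 27875/158 - 4 = 27243/158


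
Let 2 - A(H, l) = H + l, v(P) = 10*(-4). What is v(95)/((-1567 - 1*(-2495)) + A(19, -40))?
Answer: -40/951 ≈ -0.042061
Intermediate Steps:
v(P) = -40
A(H, l) = 2 - H - l (A(H, l) = 2 - (H + l) = 2 + (-H - l) = 2 - H - l)
v(95)/((-1567 - 1*(-2495)) + A(19, -40)) = -40/((-1567 - 1*(-2495)) + (2 - 1*19 - 1*(-40))) = -40/((-1567 + 2495) + (2 - 19 + 40)) = -40/(928 + 23) = -40/951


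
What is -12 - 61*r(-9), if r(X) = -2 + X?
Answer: 659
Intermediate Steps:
-12 - 61*r(-9) = -12 - 61*(-2 - 9) = -12 - 61*(-11) = -12 + 671 = 659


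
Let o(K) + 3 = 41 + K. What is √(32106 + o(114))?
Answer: 127*√2 ≈ 179.61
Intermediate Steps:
o(K) = 38 + K (o(K) = -3 + (41 + K) = 38 + K)
√(32106 + o(114)) = √(32106 + (38 + 114)) = √(32106 + 152) = √32258 = 127*√2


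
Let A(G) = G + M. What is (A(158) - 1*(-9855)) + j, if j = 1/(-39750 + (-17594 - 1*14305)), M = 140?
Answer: 727452296/71649 ≈ 10153.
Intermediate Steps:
A(G) = 140 + G (A(G) = G + 140 = 140 + G)
j = -1/71649 (j = 1/(-39750 + (-17594 - 14305)) = 1/(-39750 - 31899) = 1/(-71649) = -1/71649 ≈ -1.3957e-5)
(A(158) - 1*(-9855)) + j = ((140 + 158) - 1*(-9855)) - 1/71649 = (298 + 9855) - 1/71649 = 10153 - 1/71649 = 727452296/71649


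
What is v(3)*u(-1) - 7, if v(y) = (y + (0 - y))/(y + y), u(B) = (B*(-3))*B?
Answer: -7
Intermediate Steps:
u(B) = -3*B**2 (u(B) = (-3*B)*B = -3*B**2)
v(y) = 0 (v(y) = (y - y)/((2*y)) = 0*(1/(2*y)) = 0)
v(3)*u(-1) - 7 = 0*(-3*(-1)**2) - 7 = 0*(-3*1) - 7 = 0*(-3) - 7 = 0 - 7 = -7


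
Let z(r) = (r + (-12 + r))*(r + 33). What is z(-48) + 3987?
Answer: 5607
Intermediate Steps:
z(r) = (-12 + 2*r)*(33 + r)
z(-48) + 3987 = (-396 + 2*(-48)**2 + 54*(-48)) + 3987 = (-396 + 2*2304 - 2592) + 3987 = (-396 + 4608 - 2592) + 3987 = 1620 + 3987 = 5607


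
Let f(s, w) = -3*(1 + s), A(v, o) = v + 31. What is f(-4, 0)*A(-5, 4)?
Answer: 234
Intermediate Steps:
A(v, o) = 31 + v
f(s, w) = -3 - 3*s
f(-4, 0)*A(-5, 4) = (-3 - 3*(-4))*(31 - 5) = (-3 + 12)*26 = 9*26 = 234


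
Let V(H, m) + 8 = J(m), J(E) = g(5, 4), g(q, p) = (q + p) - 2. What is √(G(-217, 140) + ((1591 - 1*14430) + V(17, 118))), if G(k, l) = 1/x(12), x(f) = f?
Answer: I*√462237/6 ≈ 113.31*I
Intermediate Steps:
g(q, p) = -2 + p + q (g(q, p) = (p + q) - 2 = -2 + p + q)
J(E) = 7 (J(E) = -2 + 4 + 5 = 7)
V(H, m) = -1 (V(H, m) = -8 + 7 = -1)
G(k, l) = 1/12
√(G(-217, 140) + ((1591 - 1*14430) + V(17, 118))) = √(1/12 + ((1591 - 1*14430) - 1)) = √(1/12 + ((1591 - 14430) - 1)) = √(1/12 + (-12839 - 1)) = √(1/12 - 12840) = √(-154079/12) = I*√462237/6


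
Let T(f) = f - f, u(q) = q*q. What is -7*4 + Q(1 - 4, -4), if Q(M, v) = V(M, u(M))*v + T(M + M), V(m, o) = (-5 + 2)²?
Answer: -64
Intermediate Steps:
u(q) = q²
T(f) = 0
V(m, o) = 9 (V(m, o) = (-3)² = 9)
Q(M, v) = 9*v (Q(M, v) = 9*v + 0 = 9*v)
-7*4 + Q(1 - 4, -4) = -7*4 + 9*(-4) = -28 - 36 = -64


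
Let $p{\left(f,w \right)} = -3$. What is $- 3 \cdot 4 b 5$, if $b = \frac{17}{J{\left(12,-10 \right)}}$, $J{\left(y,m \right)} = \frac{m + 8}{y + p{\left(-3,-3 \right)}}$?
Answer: $4590$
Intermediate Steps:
$J{\left(y,m \right)} = \frac{8 + m}{-3 + y}$ ($J{\left(y,m \right)} = \frac{m + 8}{y - 3} = \frac{8 + m}{-3 + y}$)
$b = - \frac{153}{2}$ ($b = \frac{17}{\frac{1}{-3 + 12} \left(8 - 10\right)} = \frac{17}{\frac{1}{9} \left(-2\right)} = \frac{17}{- \frac{2}{9}} = 17 \left(- \frac{9}{2}\right) = - \frac{153}{2} \approx -76.5$)
$- 3 \cdot 4 b 5 = - 3 \cdot 4 \left(\left(- \frac{153}{2}\right) 5\right) = - 3 \cdot 4 \left(- \frac{765}{2}\right) = \left(-3\right) \left(-1530\right) = 4590$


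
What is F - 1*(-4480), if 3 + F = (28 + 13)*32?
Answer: 5789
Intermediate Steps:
F = 1309 (F = -3 + (28 + 13)*32 = -3 + 41*32 = -3 + 1312 = 1309)
F - 1*(-4480) = 1309 - 1*(-4480) = 1309 + 4480 = 5789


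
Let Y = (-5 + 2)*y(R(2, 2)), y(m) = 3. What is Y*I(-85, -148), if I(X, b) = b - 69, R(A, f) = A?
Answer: 1953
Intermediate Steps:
I(X, b) = -69 + b
Y = -9 (Y = (-5 + 2)*3 = -3*3 = -9)
Y*I(-85, -148) = -9*(-69 - 148) = -9*(-217) = 1953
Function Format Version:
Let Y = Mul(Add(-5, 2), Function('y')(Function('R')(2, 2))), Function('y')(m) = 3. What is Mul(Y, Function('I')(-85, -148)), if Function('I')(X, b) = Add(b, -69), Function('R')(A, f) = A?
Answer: 1953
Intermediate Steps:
Function('I')(X, b) = Add(-69, b)
Y = -9 (Y = Mul(Add(-5, 2), 3) = Mul(-3, 3) = -9)
Mul(Y, Function('I')(-85, -148)) = Mul(-9, Add(-69, -148)) = Mul(-9, -217) = 1953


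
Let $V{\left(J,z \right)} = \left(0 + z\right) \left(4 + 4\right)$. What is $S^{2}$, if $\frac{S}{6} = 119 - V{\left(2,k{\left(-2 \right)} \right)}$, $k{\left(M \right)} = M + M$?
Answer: $820836$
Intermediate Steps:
$k{\left(M \right)} = 2 M$
$V{\left(J,z \right)} = 8 z$ ($V{\left(J,z \right)} = z 8 = 8 z$)
$S = 906$ ($S = 6 \left(119 - 8 \cdot 2 \left(-2\right)\right) = 6 \left(119 - 8 \left(-4\right)\right) = 6 \left(119 - -32\right) = 6 \left(119 + 32\right) = 6 \cdot 151 = 906$)
$S^{2} = 906^{2} = 820836$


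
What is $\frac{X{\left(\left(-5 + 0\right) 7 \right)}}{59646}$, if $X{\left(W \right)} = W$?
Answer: $- \frac{35}{59646} \approx -0.0005868$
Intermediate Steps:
$\frac{X{\left(\left(-5 + 0\right) 7 \right)}}{59646} = \frac{\left(-5 + 0\right) 7}{59646} = \left(-5\right) 7 \cdot \frac{1}{59646} = \left(-35\right) \frac{1}{59646} = - \frac{35}{59646}$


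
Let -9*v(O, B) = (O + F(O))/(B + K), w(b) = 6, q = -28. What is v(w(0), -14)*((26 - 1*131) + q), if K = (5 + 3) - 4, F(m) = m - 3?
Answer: -133/10 ≈ -13.300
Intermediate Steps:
F(m) = -3 + m
K = 4 (K = 8 - 4 = 4)
v(O, B) = -(-3 + 2*O)/(9*(4 + B)) (v(O, B) = -(O + (-3 + O))/(9*(B + 4)) = -(-3 + 2*O)/(9*(4 + B)))
v(w(0), -14)*((26 - 1*131) + q) = ((3 - 2*6)/(9*(4 - 14)))*((26 - 1*131) - 28) = ((1/9)*(3 - 12)/(-10))*((26 - 131) - 28) = ((1/9)*(-1/10)*(-9))*(-105 - 28) = (1/10)*(-133) = -133/10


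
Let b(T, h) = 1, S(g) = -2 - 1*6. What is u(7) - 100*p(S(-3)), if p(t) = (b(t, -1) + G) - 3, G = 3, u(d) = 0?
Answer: -100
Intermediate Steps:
S(g) = -8 (S(g) = -2 - 6 = -8)
p(t) = 1 (p(t) = (1 + 3) - 3 = 4 - 3 = 1)
u(7) - 100*p(S(-3)) = 0 - 100*1 = 0 - 100 = -100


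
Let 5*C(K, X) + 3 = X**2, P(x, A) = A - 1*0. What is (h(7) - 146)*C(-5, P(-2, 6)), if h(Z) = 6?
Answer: -924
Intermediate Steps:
P(x, A) = A (P(x, A) = A + 0 = A)
C(K, X) = -3/5 + X**2/5
(h(7) - 146)*C(-5, P(-2, 6)) = (6 - 146)*(-3/5 + (1/5)*6**2) = -140*(-3/5 + (1/5)*36) = -140*(-3/5 + 36/5) = -140*33/5 = -924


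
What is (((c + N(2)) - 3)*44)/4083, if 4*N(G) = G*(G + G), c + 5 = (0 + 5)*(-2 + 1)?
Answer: -484/4083 ≈ -0.11854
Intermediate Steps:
c = -10 (c = -5 + (0 + 5)*(-2 + 1) = -5 + 5*(-1) = -5 - 5 = -10)
N(G) = G**2/2 (N(G) = (G*(G + G))/4 = (G*(2*G))/4 = (2*G**2)/4 = G**2/2)
(((c + N(2)) - 3)*44)/4083 = (((-10 + (1/2)*2**2) - 3)*44)/4083 = (((-10 + (1/2)*4) - 3)*44)*(1/4083) = (((-10 + 2) - 3)*44)*(1/4083) = ((-8 - 3)*44)*(1/4083) = -11*44*(1/4083) = -484*1/4083 = -484/4083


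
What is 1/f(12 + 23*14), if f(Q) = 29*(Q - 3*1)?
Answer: 1/9599 ≈ 0.00010418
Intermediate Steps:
f(Q) = -87 + 29*Q (f(Q) = 29*(Q - 3) = 29*(-3 + Q) = -87 + 29*Q)
1/f(12 + 23*14) = 1/(-87 + 29*(12 + 23*14)) = 1/(-87 + 29*(12 + 322)) = 1/(-87 + 29*334) = 1/(-87 + 9686) = 1/9599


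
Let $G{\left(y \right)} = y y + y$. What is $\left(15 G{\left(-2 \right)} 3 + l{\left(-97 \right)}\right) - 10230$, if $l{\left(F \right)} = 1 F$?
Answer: $-10237$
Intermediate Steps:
$G{\left(y \right)} = y + y^{2}$ ($G{\left(y \right)} = y^{2} + y = y + y^{2}$)
$l{\left(F \right)} = F$
$\left(15 G{\left(-2 \right)} 3 + l{\left(-97 \right)}\right) - 10230 = \left(15 \left(- 2 \left(1 - 2\right)\right) 3 - 97\right) - 10230 = \left(15 \left(\left(-2\right) \left(-1\right)\right) 3 - 97\right) - 10230 = \left(15 \cdot 2 \cdot 3 - 97\right) - 10230 = \left(30 \cdot 3 - 97\right) - 10230 = \left(90 - 97\right) - 10230 = -7 - 10230 = -10237$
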